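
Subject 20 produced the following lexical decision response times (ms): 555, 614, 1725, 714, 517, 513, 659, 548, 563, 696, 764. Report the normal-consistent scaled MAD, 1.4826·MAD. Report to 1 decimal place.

Sorted: 513, 517, 548, 555, 563, 614, 659, 696, 714, 764, 1725 → median = 614
|x − 614| sorted: 0, 45, 51, 59, 66, 82, 97, 100, 101, 150, 1111 → MAD = 82
Robust SD ≈ 1.4826 × 82 = 121.573

121.6 ms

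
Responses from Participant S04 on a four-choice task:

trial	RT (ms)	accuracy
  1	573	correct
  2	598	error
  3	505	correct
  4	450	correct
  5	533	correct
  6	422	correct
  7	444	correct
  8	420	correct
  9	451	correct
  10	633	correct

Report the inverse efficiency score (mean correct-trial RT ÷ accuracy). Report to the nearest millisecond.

547 ms

Correct trials (n=9): 573, 505, 450, 533, 422, 444, 420, 451, 633
Mean correct RT = 4431/9 = 492.3333 ms
Proportion correct = 9/10
IES = 492.3333 / (9/10) = 547.037 ms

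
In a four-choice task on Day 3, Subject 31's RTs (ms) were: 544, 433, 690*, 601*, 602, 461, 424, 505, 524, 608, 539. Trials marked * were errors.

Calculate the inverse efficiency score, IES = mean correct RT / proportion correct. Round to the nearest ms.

630 ms

Correct trials (n=9): 544, 433, 602, 461, 424, 505, 524, 608, 539
Mean correct RT = 4640/9 = 515.5556 ms
Proportion correct = 9/11
IES = 515.5556 / (9/11) = 630.123 ms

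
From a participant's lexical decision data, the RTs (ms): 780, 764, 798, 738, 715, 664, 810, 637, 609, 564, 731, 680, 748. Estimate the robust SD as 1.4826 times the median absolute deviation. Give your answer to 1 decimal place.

Sorted: 564, 609, 637, 664, 680, 715, 731, 738, 748, 764, 780, 798, 810 → median = 731
|x − 731| sorted: 0, 7, 16, 17, 33, 49, 51, 67, 67, 79, 94, 122, 167 → MAD = 51
Robust SD ≈ 1.4826 × 51 = 75.613

75.6 ms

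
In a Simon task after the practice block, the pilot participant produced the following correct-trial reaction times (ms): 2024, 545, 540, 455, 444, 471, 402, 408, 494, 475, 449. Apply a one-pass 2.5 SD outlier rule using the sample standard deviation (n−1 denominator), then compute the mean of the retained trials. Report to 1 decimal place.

n = 11, ΣRT = 6707, M = 609.727
Σ(x−M)² = 2221092.18; s = √(2221092.18/10) = 471.285
Cutoffs: 609.727 ± 2.5·471.285 → [-568.5, 1787.9]
Outside: 2024 → excluded.
Retained (n=10): Σ = 4683, mean = 4683/10 = 468.300

468.3 ms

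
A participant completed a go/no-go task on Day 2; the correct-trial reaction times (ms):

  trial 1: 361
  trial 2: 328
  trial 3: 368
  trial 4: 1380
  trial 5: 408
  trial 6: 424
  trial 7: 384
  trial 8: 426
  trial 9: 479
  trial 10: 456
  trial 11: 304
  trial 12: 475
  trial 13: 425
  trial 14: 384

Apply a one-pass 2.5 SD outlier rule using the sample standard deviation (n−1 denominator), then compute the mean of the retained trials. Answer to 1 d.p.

n = 14, ΣRT = 6602, M = 471.571
Σ(x−M)² = 923085.43; s = √(923085.43/13) = 266.471
Cutoffs: 471.571 ± 2.5·266.471 → [-194.6, 1137.7]
Outside: 1380 → excluded.
Retained (n=13): Σ = 5222, mean = 5222/13 = 401.692

401.7 ms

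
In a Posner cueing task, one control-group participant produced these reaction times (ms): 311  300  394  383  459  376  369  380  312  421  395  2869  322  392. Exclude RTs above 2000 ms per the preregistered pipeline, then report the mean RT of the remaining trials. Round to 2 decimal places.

Excluded: 2869
Retained (n=13): Σ = 4814
Mean = 4814/13 = 370.3077

370.31 ms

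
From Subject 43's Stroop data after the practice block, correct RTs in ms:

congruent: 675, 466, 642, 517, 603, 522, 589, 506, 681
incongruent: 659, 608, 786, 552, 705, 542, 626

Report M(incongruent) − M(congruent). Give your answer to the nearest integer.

M(congruent) = 5201/9 = 577.889
M(incongruent) = 4478/7 = 639.714
Difference = 639.714 − 577.889 = 61.825 ms

62 ms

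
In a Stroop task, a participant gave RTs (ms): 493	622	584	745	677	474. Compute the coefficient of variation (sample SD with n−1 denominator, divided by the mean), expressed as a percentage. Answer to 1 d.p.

n = 6, Σ = 3595, M = 599.1667
Σ(x−M)² = 55014.833; s = √(55014.833/5) = 104.8950
CV = 104.8950 / 599.1667 = 0.17507 = 17.507%

17.5%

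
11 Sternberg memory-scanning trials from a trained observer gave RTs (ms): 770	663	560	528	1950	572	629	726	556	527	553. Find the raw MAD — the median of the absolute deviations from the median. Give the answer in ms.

45 ms

Sorted: 527, 528, 553, 556, 560, 572, 629, 663, 726, 770, 1950 → median = 572
|x − 572|: 198, 91, 12, 44, 1378, 0, 57, 154, 16, 45, 19
Sorted deviations: 0, 12, 16, 19, 44, 45, 57, 91, 154, 198, 1378 → MAD = 45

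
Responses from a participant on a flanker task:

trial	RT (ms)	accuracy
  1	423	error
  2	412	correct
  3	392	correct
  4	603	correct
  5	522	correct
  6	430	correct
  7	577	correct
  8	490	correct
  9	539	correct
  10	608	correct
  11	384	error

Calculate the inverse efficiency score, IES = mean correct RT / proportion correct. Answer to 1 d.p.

Correct trials (n=9): 412, 392, 603, 522, 430, 577, 490, 539, 608
Mean correct RT = 4573/9 = 508.1111 ms
Proportion correct = 9/11
IES = 508.1111 / (9/11) = 621.025 ms

621.0 ms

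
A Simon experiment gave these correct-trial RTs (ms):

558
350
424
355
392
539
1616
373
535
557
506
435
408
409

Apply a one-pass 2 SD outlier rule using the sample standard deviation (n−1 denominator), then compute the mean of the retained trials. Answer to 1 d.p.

n = 14, ΣRT = 7457, M = 532.643
Σ(x−M)² = 1337997.21; s = √(1337997.21/13) = 320.816
Cutoffs: 532.643 ± 2·320.816 → [-109.0, 1174.3]
Outside: 1616 → excluded.
Retained (n=13): Σ = 5841, mean = 5841/13 = 449.308

449.3 ms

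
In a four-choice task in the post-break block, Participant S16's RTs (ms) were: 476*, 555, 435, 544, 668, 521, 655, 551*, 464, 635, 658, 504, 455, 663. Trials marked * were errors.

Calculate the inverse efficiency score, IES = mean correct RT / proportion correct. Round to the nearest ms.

657 ms

Correct trials (n=12): 555, 435, 544, 668, 521, 655, 464, 635, 658, 504, 455, 663
Mean correct RT = 6757/12 = 563.0833 ms
Proportion correct = 12/14
IES = 563.0833 / (12/14) = 656.931 ms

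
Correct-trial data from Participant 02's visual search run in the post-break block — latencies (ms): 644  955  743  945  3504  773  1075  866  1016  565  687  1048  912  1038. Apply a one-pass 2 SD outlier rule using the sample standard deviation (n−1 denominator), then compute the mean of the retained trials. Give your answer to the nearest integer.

n = 14, ΣRT = 14771, M = 1055.071
Σ(x−M)² = 6799442.93; s = √(6799442.93/13) = 723.211
Cutoffs: 1055.071 ± 2·723.211 → [-391.4, 2501.5]
Outside: 3504 → excluded.
Retained (n=13): Σ = 11267, mean = 11267/13 = 866.692

867 ms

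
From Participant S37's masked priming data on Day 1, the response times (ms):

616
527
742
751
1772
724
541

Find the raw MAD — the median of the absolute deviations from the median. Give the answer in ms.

Sorted: 527, 541, 616, 724, 742, 751, 1772 → median = 724
|x − 724|: 108, 197, 18, 27, 1048, 0, 183
Sorted deviations: 0, 18, 27, 108, 183, 197, 1048 → MAD = 108

108 ms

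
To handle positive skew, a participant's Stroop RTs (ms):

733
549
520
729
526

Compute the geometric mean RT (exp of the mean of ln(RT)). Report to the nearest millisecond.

604 ms

ln(RT): 6.5971, 6.3081, 6.2538, 6.5917, 6.2653
Mean ln(RT) = 32.0160/5 = 6.40321
Geometric mean = exp(6.40321) = 603.78 ms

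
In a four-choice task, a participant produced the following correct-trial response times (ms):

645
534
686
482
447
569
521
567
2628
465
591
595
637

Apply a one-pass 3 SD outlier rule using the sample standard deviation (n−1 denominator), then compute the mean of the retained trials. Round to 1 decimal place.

n = 13, ΣRT = 9367, M = 720.538
Σ(x−M)² = 4003001.23; s = √(4003001.23/12) = 577.567
Cutoffs: 720.538 ± 3·577.567 → [-1012.2, 2453.2]
Outside: 2628 → excluded.
Retained (n=12): Σ = 6739, mean = 6739/12 = 561.583

561.6 ms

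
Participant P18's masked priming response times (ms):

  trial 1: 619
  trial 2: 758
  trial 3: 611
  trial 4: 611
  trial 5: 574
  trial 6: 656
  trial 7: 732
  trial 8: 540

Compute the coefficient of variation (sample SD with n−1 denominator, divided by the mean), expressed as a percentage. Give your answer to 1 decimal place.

11.7%

n = 8, Σ = 5101, M = 637.6250
Σ(x−M)² = 39077.875; s = √(39077.875/7) = 74.7165
CV = 74.7165 / 637.6250 = 0.11718 = 11.718%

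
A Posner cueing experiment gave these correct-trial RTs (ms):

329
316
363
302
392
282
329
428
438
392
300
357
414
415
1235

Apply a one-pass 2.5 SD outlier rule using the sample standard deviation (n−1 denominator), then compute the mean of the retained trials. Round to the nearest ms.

n = 15, ΣRT = 6292, M = 419.467
Σ(x−M)² = 748201.73; s = √(748201.73/14) = 231.177
Cutoffs: 419.467 ± 2.5·231.177 → [-158.5, 997.4]
Outside: 1235 → excluded.
Retained (n=14): Σ = 5057, mean = 5057/14 = 361.214

361 ms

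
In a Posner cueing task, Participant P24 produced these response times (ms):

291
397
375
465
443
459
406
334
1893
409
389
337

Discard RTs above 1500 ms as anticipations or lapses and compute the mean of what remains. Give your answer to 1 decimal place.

Excluded: 1893
Retained (n=11): Σ = 4305
Mean = 4305/11 = 391.3636

391.4 ms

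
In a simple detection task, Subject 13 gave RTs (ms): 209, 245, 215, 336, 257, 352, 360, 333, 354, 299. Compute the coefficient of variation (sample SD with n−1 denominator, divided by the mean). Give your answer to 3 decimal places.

n = 10, Σ = 2960, M = 296.0000
Σ(x−M)² = 31826.000; s = √(31826.000/9) = 59.4661
CV = 59.4661 / 296.0000 = 0.20090

0.201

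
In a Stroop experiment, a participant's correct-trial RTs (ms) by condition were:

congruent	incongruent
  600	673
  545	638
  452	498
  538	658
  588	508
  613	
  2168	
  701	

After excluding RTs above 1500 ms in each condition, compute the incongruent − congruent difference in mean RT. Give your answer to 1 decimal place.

18.3 ms

congruent: exclude 2168
M(congruent) = 4037/7 = 576.714
M(incongruent) = 2975/5 = 595.000
Difference = 595.000 − 576.714 = 18.286 ms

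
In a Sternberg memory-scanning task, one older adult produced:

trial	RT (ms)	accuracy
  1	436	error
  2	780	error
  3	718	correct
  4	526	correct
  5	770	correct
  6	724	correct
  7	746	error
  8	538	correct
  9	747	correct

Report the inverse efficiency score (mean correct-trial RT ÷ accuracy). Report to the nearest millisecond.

1006 ms

Correct trials (n=6): 718, 526, 770, 724, 538, 747
Mean correct RT = 4023/6 = 670.5000 ms
Proportion correct = 6/9
IES = 670.5000 / (6/9) = 1005.750 ms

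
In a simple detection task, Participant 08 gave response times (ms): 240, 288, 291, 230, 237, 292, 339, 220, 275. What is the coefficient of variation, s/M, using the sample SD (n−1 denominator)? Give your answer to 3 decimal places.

0.145

n = 9, Σ = 2412, M = 268.0000
Σ(x−M)² = 12088.000; s = √(12088.000/8) = 38.8716
CV = 38.8716 / 268.0000 = 0.14504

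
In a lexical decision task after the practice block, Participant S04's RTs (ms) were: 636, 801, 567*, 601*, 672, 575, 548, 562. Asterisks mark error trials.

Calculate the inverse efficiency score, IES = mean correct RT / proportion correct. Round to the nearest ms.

843 ms

Correct trials (n=6): 636, 801, 672, 575, 548, 562
Mean correct RT = 3794/6 = 632.3333 ms
Proportion correct = 6/8
IES = 632.3333 / (6/8) = 843.111 ms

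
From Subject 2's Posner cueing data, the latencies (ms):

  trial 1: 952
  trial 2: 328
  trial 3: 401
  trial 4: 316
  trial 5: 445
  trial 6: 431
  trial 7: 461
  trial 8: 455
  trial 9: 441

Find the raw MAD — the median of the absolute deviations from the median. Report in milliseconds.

20 ms

Sorted: 316, 328, 401, 431, 441, 445, 455, 461, 952 → median = 441
|x − 441|: 511, 113, 40, 125, 4, 10, 20, 14, 0
Sorted deviations: 0, 4, 10, 14, 20, 40, 113, 125, 511 → MAD = 20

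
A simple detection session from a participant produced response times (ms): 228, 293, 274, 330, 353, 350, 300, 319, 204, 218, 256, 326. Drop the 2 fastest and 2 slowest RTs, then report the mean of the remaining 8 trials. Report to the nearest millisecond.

Sorted: 204, 218, 228, 256, 274, 293, 300, 319, 326, 330, 350, 353
Drop lowest 2 (204, 218) and highest 2 (350, 353)
Remaining (n=8): Σ = 2326, mean = 2326/8 = 290.750

291 ms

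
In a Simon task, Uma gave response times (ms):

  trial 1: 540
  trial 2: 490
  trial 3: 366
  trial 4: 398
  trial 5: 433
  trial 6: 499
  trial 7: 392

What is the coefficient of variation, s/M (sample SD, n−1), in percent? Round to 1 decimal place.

14.6%

n = 7, Σ = 3118, M = 445.4286
Σ(x−M)² = 25367.714; s = √(25367.714/6) = 65.0227
CV = 65.0227 / 445.4286 = 0.14598 = 14.598%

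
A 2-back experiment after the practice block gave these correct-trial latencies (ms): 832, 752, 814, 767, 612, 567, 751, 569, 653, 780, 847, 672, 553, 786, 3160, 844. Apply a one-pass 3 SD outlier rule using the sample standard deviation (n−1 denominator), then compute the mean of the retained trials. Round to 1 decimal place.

719.9 ms

n = 16, ΣRT = 13959, M = 872.438
Σ(x−M)² = 5739395.94; s = √(5739395.94/15) = 618.568
Cutoffs: 872.438 ± 3·618.568 → [-983.3, 2728.1]
Outside: 3160 → excluded.
Retained (n=15): Σ = 10799, mean = 10799/15 = 719.933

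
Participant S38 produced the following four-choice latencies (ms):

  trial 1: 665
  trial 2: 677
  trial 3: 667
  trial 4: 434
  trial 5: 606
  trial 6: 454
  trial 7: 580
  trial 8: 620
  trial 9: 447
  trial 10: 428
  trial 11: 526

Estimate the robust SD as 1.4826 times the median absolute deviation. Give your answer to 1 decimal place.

Sorted: 428, 434, 447, 454, 526, 580, 606, 620, 665, 667, 677 → median = 580
|x − 580| sorted: 0, 26, 40, 54, 85, 87, 97, 126, 133, 146, 152 → MAD = 87
Robust SD ≈ 1.4826 × 87 = 128.986

129.0 ms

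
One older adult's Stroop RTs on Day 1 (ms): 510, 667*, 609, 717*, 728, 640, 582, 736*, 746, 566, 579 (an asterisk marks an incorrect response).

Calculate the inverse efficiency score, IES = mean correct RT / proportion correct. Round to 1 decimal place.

Correct trials (n=8): 510, 609, 728, 640, 582, 746, 566, 579
Mean correct RT = 4960/8 = 620.0000 ms
Proportion correct = 8/11
IES = 620.0000 / (8/11) = 852.500 ms

852.5 ms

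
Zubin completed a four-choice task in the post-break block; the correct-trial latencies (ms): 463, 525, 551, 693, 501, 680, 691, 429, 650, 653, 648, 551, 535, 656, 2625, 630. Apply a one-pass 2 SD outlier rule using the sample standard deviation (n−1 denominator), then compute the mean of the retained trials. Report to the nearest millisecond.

n = 16, ΣRT = 11481, M = 717.562
Σ(x−M)² = 3986931.94; s = √(3986931.94/15) = 515.554
Cutoffs: 717.562 ± 2·515.554 → [-313.5, 1748.7]
Outside: 2625 → excluded.
Retained (n=15): Σ = 8856, mean = 8856/15 = 590.400

590 ms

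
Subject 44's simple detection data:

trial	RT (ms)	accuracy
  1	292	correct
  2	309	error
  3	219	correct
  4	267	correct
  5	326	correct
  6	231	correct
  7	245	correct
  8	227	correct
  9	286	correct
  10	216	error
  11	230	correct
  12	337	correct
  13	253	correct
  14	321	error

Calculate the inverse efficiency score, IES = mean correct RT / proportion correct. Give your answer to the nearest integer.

Correct trials (n=11): 292, 219, 267, 326, 231, 245, 227, 286, 230, 337, 253
Mean correct RT = 2913/11 = 264.8182 ms
Proportion correct = 11/14
IES = 264.8182 / (11/14) = 337.041 ms

337 ms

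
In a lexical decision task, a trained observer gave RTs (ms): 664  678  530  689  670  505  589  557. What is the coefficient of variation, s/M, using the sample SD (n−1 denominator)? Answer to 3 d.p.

0.121

n = 8, Σ = 4882, M = 610.2500
Σ(x−M)² = 38055.500; s = √(38055.500/7) = 73.7326
CV = 73.7326 / 610.2500 = 0.12082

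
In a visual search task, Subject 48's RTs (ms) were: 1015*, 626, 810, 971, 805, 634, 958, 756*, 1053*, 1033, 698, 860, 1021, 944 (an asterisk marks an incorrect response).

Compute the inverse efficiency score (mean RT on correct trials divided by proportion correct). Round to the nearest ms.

1083 ms

Correct trials (n=11): 626, 810, 971, 805, 634, 958, 1033, 698, 860, 1021, 944
Mean correct RT = 9360/11 = 850.9091 ms
Proportion correct = 11/14
IES = 850.9091 / (11/14) = 1082.975 ms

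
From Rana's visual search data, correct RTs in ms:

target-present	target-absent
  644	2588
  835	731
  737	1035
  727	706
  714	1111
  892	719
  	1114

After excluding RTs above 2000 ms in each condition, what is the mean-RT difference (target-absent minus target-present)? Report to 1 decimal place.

144.5 ms

target-absent: exclude 2588
M(target-present) = 4549/6 = 758.167
M(target-absent) = 5416/6 = 902.667
Difference = 902.667 − 758.167 = 144.500 ms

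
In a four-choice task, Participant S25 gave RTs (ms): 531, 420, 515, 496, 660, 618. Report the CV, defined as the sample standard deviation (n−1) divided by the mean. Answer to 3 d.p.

0.160

n = 6, Σ = 3240, M = 540.0000
Σ(x−M)² = 37526.000; s = √(37526.000/5) = 86.6326
CV = 86.6326 / 540.0000 = 0.16043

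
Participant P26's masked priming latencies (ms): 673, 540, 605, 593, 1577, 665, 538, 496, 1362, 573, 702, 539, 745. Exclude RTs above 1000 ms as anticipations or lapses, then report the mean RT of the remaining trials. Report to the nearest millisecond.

Excluded: 1362, 1577
Retained (n=11): Σ = 6669
Mean = 6669/11 = 606.2727

606 ms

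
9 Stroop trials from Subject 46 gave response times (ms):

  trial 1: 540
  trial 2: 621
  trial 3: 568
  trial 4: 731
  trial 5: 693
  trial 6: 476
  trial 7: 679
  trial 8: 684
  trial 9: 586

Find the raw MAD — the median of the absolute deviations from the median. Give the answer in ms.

Sorted: 476, 540, 568, 586, 621, 679, 684, 693, 731 → median = 621
|x − 621|: 81, 0, 53, 110, 72, 145, 58, 63, 35
Sorted deviations: 0, 35, 53, 58, 63, 72, 81, 110, 145 → MAD = 63

63 ms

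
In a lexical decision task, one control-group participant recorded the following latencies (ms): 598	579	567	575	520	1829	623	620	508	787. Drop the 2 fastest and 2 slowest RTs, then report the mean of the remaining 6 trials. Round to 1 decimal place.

593.7 ms

Sorted: 508, 520, 567, 575, 579, 598, 620, 623, 787, 1829
Drop lowest 2 (508, 520) and highest 2 (787, 1829)
Remaining (n=6): Σ = 3562, mean = 3562/6 = 593.667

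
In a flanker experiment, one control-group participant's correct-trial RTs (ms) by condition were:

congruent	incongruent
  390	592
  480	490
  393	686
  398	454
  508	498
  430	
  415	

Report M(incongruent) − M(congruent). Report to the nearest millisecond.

113 ms

M(congruent) = 3014/7 = 430.571
M(incongruent) = 2720/5 = 544.000
Difference = 544.000 − 430.571 = 113.429 ms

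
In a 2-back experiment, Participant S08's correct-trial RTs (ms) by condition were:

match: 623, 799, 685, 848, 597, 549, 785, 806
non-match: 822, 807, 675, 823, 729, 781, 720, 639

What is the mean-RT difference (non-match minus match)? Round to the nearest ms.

M(match) = 5692/8 = 711.500
M(non-match) = 5996/8 = 749.500
Difference = 749.500 − 711.500 = 38.000 ms

38 ms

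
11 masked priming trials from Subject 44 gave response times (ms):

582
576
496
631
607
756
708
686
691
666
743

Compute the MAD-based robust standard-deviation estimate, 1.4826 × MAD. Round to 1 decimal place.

87.5 ms

Sorted: 496, 576, 582, 607, 631, 666, 686, 691, 708, 743, 756 → median = 666
|x − 666| sorted: 0, 20, 25, 35, 42, 59, 77, 84, 90, 90, 170 → MAD = 59
Robust SD ≈ 1.4826 × 59 = 87.473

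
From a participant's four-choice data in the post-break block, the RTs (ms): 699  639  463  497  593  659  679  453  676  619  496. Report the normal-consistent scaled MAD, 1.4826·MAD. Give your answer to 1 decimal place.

Sorted: 453, 463, 496, 497, 593, 619, 639, 659, 676, 679, 699 → median = 619
|x − 619| sorted: 0, 20, 26, 40, 57, 60, 80, 122, 123, 156, 166 → MAD = 60
Robust SD ≈ 1.4826 × 60 = 88.956

89.0 ms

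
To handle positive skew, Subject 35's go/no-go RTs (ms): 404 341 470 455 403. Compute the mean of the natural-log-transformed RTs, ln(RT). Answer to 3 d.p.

6.021

ln(RT): 6.0014, 5.8319, 6.1527, 6.1203, 5.9989
Σ ln(RT) = 30.1053
Mean = 30.1053/5 = 6.02105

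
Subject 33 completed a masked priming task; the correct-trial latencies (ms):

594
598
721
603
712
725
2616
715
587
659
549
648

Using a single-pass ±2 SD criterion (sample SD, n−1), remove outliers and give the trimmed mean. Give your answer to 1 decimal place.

646.5 ms

n = 12, ΣRT = 9727, M = 810.583
Σ(x−M)² = 3596750.92; s = √(3596750.92/11) = 571.819
Cutoffs: 810.583 ± 2·571.819 → [-333.1, 1954.2]
Outside: 2616 → excluded.
Retained (n=11): Σ = 7111, mean = 7111/11 = 646.455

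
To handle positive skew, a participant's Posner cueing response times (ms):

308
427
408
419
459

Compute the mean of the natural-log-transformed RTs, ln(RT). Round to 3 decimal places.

5.993

ln(RT): 5.7301, 6.0568, 6.0113, 6.0379, 6.1291
Σ ln(RT) = 29.9651
Mean = 29.9651/5 = 5.99301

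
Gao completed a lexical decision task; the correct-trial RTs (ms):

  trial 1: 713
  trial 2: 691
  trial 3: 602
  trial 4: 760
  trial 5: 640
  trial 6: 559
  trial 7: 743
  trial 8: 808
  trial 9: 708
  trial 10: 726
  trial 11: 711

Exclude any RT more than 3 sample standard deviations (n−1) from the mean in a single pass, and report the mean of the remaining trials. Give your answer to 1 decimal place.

n = 11, ΣRT = 7661, M = 696.455
Σ(x−M)² = 51170.73; s = √(51170.73/10) = 71.534
Cutoffs: 696.455 ± 3·71.534 → [481.9, 911.1]
No RTs fall outside the cutoffs; all 11 retained. Mean = 7661/11 = 696.455

696.5 ms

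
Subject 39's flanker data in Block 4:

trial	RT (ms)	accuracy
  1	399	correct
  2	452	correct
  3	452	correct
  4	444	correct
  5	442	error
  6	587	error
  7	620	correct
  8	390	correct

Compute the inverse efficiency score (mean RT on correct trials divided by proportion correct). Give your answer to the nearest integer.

Correct trials (n=6): 399, 452, 452, 444, 620, 390
Mean correct RT = 2757/6 = 459.5000 ms
Proportion correct = 6/8
IES = 459.5000 / (6/8) = 612.667 ms

613 ms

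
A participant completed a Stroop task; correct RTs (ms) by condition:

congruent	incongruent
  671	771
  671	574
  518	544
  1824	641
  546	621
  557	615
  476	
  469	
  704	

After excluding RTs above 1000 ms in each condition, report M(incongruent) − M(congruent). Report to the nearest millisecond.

51 ms

congruent: exclude 1824
M(congruent) = 4612/8 = 576.500
M(incongruent) = 3766/6 = 627.667
Difference = 627.667 − 576.500 = 51.167 ms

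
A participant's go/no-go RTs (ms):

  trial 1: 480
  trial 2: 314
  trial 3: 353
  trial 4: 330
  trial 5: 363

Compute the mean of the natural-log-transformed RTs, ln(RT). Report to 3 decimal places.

ln(RT): 6.1738, 5.7494, 5.8665, 5.7991, 5.8944
Σ ln(RT) = 29.4831
Mean = 29.4831/5 = 5.89663

5.897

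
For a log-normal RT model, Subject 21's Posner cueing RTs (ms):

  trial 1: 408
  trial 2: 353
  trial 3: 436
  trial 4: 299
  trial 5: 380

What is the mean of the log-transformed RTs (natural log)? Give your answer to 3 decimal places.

ln(RT): 6.0113, 5.8665, 6.0776, 5.7004, 5.9402
Σ ln(RT) = 29.5960
Mean = 29.5960/5 = 5.91920

5.919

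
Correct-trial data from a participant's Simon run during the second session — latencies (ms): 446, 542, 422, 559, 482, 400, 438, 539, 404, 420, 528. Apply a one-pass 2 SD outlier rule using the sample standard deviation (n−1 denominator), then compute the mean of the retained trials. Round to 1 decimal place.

n = 11, ΣRT = 5180, M = 470.909
Σ(x−M)² = 37024.91; s = √(37024.91/10) = 60.848
Cutoffs: 470.909 ± 2·60.848 → [349.2, 592.6]
No RTs fall outside the cutoffs; all 11 retained. Mean = 5180/11 = 470.909

470.9 ms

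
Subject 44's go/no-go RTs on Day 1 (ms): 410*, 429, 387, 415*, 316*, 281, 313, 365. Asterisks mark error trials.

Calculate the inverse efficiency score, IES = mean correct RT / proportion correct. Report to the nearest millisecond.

Correct trials (n=5): 429, 387, 281, 313, 365
Mean correct RT = 1775/5 = 355.0000 ms
Proportion correct = 5/8
IES = 355.0000 / (5/8) = 568.000 ms

568 ms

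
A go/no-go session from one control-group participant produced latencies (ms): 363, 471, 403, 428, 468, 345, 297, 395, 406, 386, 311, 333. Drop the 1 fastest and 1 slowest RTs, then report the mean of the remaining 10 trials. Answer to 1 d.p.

Sorted: 297, 311, 333, 345, 363, 386, 395, 403, 406, 428, 468, 471
Drop lowest 1 (297) and highest 1 (471)
Remaining (n=10): Σ = 3838, mean = 3838/10 = 383.800

383.8 ms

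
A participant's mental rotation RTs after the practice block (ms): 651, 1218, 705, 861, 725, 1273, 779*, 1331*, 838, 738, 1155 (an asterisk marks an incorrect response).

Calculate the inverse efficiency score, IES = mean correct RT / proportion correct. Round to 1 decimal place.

1108.7 ms

Correct trials (n=9): 651, 1218, 705, 861, 725, 1273, 838, 738, 1155
Mean correct RT = 8164/9 = 907.1111 ms
Proportion correct = 9/11
IES = 907.1111 / (9/11) = 1108.691 ms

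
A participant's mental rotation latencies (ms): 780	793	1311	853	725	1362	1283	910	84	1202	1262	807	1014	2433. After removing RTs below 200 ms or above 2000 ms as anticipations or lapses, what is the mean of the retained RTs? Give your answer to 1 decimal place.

Excluded: 84, 2433
Retained (n=12): Σ = 12302
Mean = 12302/12 = 1025.1667

1025.2 ms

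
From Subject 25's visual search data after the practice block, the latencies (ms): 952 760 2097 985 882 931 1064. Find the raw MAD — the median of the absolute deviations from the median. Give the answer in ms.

Sorted: 760, 882, 931, 952, 985, 1064, 2097 → median = 952
|x − 952|: 0, 192, 1145, 33, 70, 21, 112
Sorted deviations: 0, 21, 33, 70, 112, 192, 1145 → MAD = 70

70 ms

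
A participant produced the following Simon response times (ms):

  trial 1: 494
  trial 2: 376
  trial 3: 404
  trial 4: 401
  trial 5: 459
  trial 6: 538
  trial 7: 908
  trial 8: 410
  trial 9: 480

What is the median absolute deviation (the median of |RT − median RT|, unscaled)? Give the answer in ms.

55 ms

Sorted: 376, 401, 404, 410, 459, 480, 494, 538, 908 → median = 459
|x − 459|: 35, 83, 55, 58, 0, 79, 449, 49, 21
Sorted deviations: 0, 21, 35, 49, 55, 58, 79, 83, 449 → MAD = 55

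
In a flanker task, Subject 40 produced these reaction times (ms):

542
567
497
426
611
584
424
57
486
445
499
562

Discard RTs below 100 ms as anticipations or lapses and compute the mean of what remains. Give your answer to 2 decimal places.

Excluded: 57
Retained (n=11): Σ = 5643
Mean = 5643/11 = 513.0000

513.00 ms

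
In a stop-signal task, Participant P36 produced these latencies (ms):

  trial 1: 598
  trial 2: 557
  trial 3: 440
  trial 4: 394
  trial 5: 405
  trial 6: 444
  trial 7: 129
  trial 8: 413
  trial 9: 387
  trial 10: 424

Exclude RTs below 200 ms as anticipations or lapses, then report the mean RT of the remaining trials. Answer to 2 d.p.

451.33 ms

Excluded: 129
Retained (n=9): Σ = 4062
Mean = 4062/9 = 451.3333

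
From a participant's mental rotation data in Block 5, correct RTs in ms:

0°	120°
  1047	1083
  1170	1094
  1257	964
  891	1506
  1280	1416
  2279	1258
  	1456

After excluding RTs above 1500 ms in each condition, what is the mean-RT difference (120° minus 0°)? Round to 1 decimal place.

0°: exclude 2279
120°: exclude 1506
M(0°) = 5645/5 = 1129.000
M(120°) = 7271/6 = 1211.833
Difference = 1211.833 − 1129.000 = 82.833 ms

82.8 ms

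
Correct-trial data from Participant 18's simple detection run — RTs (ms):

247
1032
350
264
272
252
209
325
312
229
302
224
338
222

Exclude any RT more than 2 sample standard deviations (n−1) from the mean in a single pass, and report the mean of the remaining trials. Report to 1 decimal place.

n = 14, ΣRT = 4578, M = 327.000
Σ(x−M)² = 562710.00; s = √(562710.00/13) = 208.051
Cutoffs: 327.000 ± 2·208.051 → [-89.1, 743.1]
Outside: 1032 → excluded.
Retained (n=13): Σ = 3546, mean = 3546/13 = 272.769

272.8 ms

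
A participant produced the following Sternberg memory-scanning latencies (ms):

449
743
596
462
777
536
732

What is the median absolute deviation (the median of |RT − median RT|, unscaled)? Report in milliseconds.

136 ms

Sorted: 449, 462, 536, 596, 732, 743, 777 → median = 596
|x − 596|: 147, 147, 0, 134, 181, 60, 136
Sorted deviations: 0, 60, 134, 136, 147, 147, 181 → MAD = 136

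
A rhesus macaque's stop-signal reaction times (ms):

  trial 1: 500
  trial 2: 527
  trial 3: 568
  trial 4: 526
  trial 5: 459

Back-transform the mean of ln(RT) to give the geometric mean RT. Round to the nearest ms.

515 ms

ln(RT): 6.2146, 6.2672, 6.3421, 6.2653, 6.1291
Mean ln(RT) = 31.2183/5 = 6.24366
Geometric mean = exp(6.24366) = 514.74 ms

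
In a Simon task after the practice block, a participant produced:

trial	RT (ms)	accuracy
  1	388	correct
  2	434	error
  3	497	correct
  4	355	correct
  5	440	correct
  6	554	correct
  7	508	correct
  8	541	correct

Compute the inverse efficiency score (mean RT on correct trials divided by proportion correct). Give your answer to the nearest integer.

536 ms

Correct trials (n=7): 388, 497, 355, 440, 554, 508, 541
Mean correct RT = 3283/7 = 469.0000 ms
Proportion correct = 7/8
IES = 469.0000 / (7/8) = 536.000 ms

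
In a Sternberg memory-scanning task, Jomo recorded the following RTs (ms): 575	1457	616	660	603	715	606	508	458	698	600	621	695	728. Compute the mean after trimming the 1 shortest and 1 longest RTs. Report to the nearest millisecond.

635 ms

Sorted: 458, 508, 575, 600, 603, 606, 616, 621, 660, 695, 698, 715, 728, 1457
Drop lowest 1 (458) and highest 1 (1457)
Remaining (n=12): Σ = 7625, mean = 7625/12 = 635.417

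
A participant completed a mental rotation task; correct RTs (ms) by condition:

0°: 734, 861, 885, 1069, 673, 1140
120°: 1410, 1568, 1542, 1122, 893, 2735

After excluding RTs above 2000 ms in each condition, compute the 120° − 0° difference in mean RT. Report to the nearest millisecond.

413 ms

120°: exclude 2735
M(0°) = 5362/6 = 893.667
M(120°) = 6535/5 = 1307.000
Difference = 1307.000 − 893.667 = 413.333 ms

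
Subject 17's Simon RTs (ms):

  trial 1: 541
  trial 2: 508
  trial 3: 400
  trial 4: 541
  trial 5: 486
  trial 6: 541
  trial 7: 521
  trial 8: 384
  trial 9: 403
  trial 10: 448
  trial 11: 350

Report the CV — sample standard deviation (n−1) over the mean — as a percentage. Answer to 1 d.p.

n = 11, Σ = 5123, M = 465.7273
Σ(x−M)² = 50892.182; s = √(50892.182/10) = 71.3388
CV = 71.3388 / 465.7273 = 0.15318 = 15.318%

15.3%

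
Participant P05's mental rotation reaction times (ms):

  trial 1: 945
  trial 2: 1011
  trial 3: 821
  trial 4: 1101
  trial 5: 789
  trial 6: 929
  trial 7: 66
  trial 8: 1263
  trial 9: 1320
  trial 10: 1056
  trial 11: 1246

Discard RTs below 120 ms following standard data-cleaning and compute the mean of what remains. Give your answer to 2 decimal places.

1048.10 ms

Excluded: 66
Retained (n=10): Σ = 10481
Mean = 10481/10 = 1048.1000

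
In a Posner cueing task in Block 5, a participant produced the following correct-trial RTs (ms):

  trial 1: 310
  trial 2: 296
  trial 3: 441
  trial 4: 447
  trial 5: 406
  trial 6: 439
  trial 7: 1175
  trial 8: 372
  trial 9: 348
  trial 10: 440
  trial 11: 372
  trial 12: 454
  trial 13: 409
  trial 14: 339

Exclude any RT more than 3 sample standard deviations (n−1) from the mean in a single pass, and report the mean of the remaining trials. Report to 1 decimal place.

390.2 ms

n = 14, ΣRT = 6248, M = 446.286
Σ(x−M)² = 607584.86; s = √(607584.86/13) = 216.188
Cutoffs: 446.286 ± 3·216.188 → [-202.3, 1094.9]
Outside: 1175 → excluded.
Retained (n=13): Σ = 5073, mean = 5073/13 = 390.231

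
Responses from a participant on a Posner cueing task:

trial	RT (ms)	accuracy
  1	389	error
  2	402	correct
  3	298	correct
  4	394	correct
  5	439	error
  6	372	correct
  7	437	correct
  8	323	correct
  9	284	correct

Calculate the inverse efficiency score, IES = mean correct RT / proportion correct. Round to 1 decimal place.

461.0 ms

Correct trials (n=7): 402, 298, 394, 372, 437, 323, 284
Mean correct RT = 2510/7 = 358.5714 ms
Proportion correct = 7/9
IES = 358.5714 / (7/9) = 461.020 ms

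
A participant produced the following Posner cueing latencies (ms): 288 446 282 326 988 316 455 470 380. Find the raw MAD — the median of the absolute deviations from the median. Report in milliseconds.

75 ms

Sorted: 282, 288, 316, 326, 380, 446, 455, 470, 988 → median = 380
|x − 380|: 92, 66, 98, 54, 608, 64, 75, 90, 0
Sorted deviations: 0, 54, 64, 66, 75, 90, 92, 98, 608 → MAD = 75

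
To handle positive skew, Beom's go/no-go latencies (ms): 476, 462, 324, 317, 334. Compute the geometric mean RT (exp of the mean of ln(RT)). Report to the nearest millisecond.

ln(RT): 6.1654, 6.1356, 5.7807, 5.7589, 5.8111
Mean ln(RT) = 29.6518/5 = 5.93035
Geometric mean = exp(5.93035) = 376.29 ms

376 ms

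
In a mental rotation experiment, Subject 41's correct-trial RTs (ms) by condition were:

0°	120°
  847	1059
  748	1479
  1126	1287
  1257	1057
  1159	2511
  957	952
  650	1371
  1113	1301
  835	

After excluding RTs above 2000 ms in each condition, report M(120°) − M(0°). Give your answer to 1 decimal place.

249.4 ms

120°: exclude 2511
M(0°) = 8692/9 = 965.778
M(120°) = 8506/7 = 1215.143
Difference = 1215.143 − 965.778 = 249.365 ms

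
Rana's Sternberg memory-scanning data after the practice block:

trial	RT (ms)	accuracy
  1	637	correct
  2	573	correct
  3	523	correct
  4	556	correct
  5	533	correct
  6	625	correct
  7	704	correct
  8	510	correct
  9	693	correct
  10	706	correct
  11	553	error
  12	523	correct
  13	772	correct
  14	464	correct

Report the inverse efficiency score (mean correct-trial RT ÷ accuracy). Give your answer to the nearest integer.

Correct trials (n=13): 637, 573, 523, 556, 533, 625, 704, 510, 693, 706, 523, 772, 464
Mean correct RT = 7819/13 = 601.4615 ms
Proportion correct = 13/14
IES = 601.4615 / (13/14) = 647.728 ms

648 ms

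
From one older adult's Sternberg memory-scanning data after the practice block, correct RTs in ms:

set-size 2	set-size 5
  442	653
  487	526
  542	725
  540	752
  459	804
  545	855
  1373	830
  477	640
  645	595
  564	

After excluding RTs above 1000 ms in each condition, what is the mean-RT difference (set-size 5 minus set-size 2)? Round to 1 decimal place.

set-size 2: exclude 1373
M(set-size 2) = 4701/9 = 522.333
M(set-size 5) = 6380/9 = 708.889
Difference = 708.889 − 522.333 = 186.556 ms

186.6 ms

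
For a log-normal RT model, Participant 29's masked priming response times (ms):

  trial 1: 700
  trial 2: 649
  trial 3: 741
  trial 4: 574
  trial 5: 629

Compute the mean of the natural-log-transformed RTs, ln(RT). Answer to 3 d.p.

ln(RT): 6.5511, 6.4754, 6.6080, 6.3526, 6.4441
Σ ln(RT) = 32.4313
Mean = 32.4313/5 = 6.48625

6.486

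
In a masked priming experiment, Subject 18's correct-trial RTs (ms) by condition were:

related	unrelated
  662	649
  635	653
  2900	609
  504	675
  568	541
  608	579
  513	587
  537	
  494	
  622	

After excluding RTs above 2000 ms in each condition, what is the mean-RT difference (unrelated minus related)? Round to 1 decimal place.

41.8 ms

related: exclude 2900
M(related) = 5143/9 = 571.444
M(unrelated) = 4293/7 = 613.286
Difference = 613.286 − 571.444 = 41.841 ms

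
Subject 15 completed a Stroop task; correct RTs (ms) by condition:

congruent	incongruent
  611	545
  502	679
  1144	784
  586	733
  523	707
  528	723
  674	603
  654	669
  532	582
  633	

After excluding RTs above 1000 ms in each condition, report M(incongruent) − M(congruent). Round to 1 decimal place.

86.9 ms

congruent: exclude 1144
M(congruent) = 5243/9 = 582.556
M(incongruent) = 6025/9 = 669.444
Difference = 669.444 − 582.556 = 86.889 ms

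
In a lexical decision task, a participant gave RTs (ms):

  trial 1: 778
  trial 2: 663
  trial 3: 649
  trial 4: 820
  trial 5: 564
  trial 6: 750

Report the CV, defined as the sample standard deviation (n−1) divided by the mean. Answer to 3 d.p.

n = 6, Σ = 4224, M = 704.0000
Σ(x−M)² = 45354.000; s = √(45354.000/5) = 95.2407
CV = 95.2407 / 704.0000 = 0.13529

0.135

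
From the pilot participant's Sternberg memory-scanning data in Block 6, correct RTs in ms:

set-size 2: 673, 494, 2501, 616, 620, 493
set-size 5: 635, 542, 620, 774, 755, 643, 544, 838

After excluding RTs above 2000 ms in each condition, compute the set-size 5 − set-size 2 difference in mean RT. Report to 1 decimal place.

89.7 ms

set-size 2: exclude 2501
M(set-size 2) = 2896/5 = 579.200
M(set-size 5) = 5351/8 = 668.875
Difference = 668.875 − 579.200 = 89.675 ms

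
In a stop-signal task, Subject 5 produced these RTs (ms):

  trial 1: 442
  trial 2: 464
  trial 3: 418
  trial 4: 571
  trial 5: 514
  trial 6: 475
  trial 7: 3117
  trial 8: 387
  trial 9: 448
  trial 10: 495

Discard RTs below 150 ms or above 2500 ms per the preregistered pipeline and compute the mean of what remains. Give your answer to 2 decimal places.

Excluded: 3117
Retained (n=9): Σ = 4214
Mean = 4214/9 = 468.2222

468.22 ms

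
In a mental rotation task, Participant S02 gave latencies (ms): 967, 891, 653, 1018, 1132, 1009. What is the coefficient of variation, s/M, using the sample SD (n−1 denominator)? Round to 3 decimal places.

0.173

n = 6, Σ = 5670, M = 945.0000
Σ(x−M)² = 133058.000; s = √(133058.000/5) = 163.1306
CV = 163.1306 / 945.0000 = 0.17262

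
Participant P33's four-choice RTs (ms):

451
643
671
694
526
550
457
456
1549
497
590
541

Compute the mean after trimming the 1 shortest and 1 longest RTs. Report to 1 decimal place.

562.5 ms

Sorted: 451, 456, 457, 497, 526, 541, 550, 590, 643, 671, 694, 1549
Drop lowest 1 (451) and highest 1 (1549)
Remaining (n=10): Σ = 5625, mean = 5625/10 = 562.500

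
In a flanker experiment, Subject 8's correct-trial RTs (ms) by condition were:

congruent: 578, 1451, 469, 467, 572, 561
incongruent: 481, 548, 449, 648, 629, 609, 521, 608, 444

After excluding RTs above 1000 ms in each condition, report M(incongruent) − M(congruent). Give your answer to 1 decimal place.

19.2 ms

congruent: exclude 1451
M(congruent) = 2647/5 = 529.400
M(incongruent) = 4937/9 = 548.556
Difference = 548.556 − 529.400 = 19.156 ms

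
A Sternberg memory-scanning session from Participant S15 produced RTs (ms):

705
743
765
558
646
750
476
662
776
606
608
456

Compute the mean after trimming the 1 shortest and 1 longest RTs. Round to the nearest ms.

Sorted: 456, 476, 558, 606, 608, 646, 662, 705, 743, 750, 765, 776
Drop lowest 1 (456) and highest 1 (776)
Remaining (n=10): Σ = 6519, mean = 6519/10 = 651.900

652 ms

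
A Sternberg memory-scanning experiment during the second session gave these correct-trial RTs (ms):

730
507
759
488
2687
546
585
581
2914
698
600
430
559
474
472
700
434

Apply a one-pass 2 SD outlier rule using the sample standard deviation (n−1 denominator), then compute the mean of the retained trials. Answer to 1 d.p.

570.9 ms

n = 17, ΣRT = 14164, M = 833.176
Σ(x−M)² = 8962730.47; s = √(8962730.47/16) = 748.445
Cutoffs: 833.176 ± 2·748.445 → [-663.7, 2330.1]
Outside: 2687, 2914 → excluded.
Retained (n=15): Σ = 8563, mean = 8563/15 = 570.867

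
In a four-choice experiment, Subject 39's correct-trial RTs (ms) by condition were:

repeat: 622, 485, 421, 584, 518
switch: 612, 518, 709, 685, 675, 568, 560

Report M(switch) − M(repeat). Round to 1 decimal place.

M(repeat) = 2630/5 = 526.000
M(switch) = 4327/7 = 618.143
Difference = 618.143 − 526.000 = 92.143 ms

92.1 ms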